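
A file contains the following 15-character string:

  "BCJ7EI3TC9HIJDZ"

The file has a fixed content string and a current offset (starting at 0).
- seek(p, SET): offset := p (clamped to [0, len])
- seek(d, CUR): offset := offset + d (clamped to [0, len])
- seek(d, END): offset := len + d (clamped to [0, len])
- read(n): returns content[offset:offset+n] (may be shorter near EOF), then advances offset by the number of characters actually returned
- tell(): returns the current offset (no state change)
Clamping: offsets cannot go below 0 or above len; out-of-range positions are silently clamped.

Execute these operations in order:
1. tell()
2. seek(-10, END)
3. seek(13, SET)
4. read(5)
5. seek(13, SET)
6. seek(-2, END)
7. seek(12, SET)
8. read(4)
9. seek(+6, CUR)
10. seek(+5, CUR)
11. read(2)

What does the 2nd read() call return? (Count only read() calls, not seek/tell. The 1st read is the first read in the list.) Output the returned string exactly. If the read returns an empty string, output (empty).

Answer: JDZ

Derivation:
After 1 (tell()): offset=0
After 2 (seek(-10, END)): offset=5
After 3 (seek(13, SET)): offset=13
After 4 (read(5)): returned 'DZ', offset=15
After 5 (seek(13, SET)): offset=13
After 6 (seek(-2, END)): offset=13
After 7 (seek(12, SET)): offset=12
After 8 (read(4)): returned 'JDZ', offset=15
After 9 (seek(+6, CUR)): offset=15
After 10 (seek(+5, CUR)): offset=15
After 11 (read(2)): returned '', offset=15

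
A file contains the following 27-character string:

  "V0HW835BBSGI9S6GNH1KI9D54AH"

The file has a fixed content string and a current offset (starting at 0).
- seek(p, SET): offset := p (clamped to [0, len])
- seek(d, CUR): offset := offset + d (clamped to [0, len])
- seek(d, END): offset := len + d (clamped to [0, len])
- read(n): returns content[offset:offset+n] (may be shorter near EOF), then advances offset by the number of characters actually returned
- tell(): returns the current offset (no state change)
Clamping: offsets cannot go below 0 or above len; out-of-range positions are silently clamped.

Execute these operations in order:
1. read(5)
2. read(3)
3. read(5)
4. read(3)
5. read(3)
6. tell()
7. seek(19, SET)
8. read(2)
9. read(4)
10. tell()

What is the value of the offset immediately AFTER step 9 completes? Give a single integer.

Answer: 25

Derivation:
After 1 (read(5)): returned 'V0HW8', offset=5
After 2 (read(3)): returned '35B', offset=8
After 3 (read(5)): returned 'BSGI9', offset=13
After 4 (read(3)): returned 'S6G', offset=16
After 5 (read(3)): returned 'NH1', offset=19
After 6 (tell()): offset=19
After 7 (seek(19, SET)): offset=19
After 8 (read(2)): returned 'KI', offset=21
After 9 (read(4)): returned '9D54', offset=25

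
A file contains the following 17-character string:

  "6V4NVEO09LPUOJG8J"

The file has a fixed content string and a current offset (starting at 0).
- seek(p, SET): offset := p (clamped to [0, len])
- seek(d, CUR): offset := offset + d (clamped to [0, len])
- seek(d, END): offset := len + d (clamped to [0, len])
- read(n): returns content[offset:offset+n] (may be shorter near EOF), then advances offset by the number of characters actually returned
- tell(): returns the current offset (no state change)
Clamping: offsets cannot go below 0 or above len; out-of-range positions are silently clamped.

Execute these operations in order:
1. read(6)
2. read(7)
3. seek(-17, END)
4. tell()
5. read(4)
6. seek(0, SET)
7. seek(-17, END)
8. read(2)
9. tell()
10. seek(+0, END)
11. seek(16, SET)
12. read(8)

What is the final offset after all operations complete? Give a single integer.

Answer: 17

Derivation:
After 1 (read(6)): returned '6V4NVE', offset=6
After 2 (read(7)): returned 'O09LPUO', offset=13
After 3 (seek(-17, END)): offset=0
After 4 (tell()): offset=0
After 5 (read(4)): returned '6V4N', offset=4
After 6 (seek(0, SET)): offset=0
After 7 (seek(-17, END)): offset=0
After 8 (read(2)): returned '6V', offset=2
After 9 (tell()): offset=2
After 10 (seek(+0, END)): offset=17
After 11 (seek(16, SET)): offset=16
After 12 (read(8)): returned 'J', offset=17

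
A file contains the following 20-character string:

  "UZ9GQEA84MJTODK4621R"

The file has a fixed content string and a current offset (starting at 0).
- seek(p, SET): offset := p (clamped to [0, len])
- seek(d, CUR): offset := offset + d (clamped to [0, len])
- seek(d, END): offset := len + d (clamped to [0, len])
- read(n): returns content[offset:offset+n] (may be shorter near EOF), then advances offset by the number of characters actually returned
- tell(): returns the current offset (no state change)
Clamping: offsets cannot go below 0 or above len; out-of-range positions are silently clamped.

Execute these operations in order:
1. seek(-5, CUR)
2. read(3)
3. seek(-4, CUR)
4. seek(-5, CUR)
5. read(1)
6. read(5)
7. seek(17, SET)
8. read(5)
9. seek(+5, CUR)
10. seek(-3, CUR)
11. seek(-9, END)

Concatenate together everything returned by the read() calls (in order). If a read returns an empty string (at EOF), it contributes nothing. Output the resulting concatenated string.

After 1 (seek(-5, CUR)): offset=0
After 2 (read(3)): returned 'UZ9', offset=3
After 3 (seek(-4, CUR)): offset=0
After 4 (seek(-5, CUR)): offset=0
After 5 (read(1)): returned 'U', offset=1
After 6 (read(5)): returned 'Z9GQE', offset=6
After 7 (seek(17, SET)): offset=17
After 8 (read(5)): returned '21R', offset=20
After 9 (seek(+5, CUR)): offset=20
After 10 (seek(-3, CUR)): offset=17
After 11 (seek(-9, END)): offset=11

Answer: UZ9UZ9GQE21R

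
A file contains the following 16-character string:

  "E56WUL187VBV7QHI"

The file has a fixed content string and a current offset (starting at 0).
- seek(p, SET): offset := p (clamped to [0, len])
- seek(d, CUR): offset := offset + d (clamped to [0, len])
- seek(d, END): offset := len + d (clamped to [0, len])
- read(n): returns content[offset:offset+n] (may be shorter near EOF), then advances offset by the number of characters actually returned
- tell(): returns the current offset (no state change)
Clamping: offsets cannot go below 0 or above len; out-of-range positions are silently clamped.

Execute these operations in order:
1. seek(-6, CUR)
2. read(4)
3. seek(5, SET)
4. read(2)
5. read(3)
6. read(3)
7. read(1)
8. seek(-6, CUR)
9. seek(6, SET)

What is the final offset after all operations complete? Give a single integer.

After 1 (seek(-6, CUR)): offset=0
After 2 (read(4)): returned 'E56W', offset=4
After 3 (seek(5, SET)): offset=5
After 4 (read(2)): returned 'L1', offset=7
After 5 (read(3)): returned '87V', offset=10
After 6 (read(3)): returned 'BV7', offset=13
After 7 (read(1)): returned 'Q', offset=14
After 8 (seek(-6, CUR)): offset=8
After 9 (seek(6, SET)): offset=6

Answer: 6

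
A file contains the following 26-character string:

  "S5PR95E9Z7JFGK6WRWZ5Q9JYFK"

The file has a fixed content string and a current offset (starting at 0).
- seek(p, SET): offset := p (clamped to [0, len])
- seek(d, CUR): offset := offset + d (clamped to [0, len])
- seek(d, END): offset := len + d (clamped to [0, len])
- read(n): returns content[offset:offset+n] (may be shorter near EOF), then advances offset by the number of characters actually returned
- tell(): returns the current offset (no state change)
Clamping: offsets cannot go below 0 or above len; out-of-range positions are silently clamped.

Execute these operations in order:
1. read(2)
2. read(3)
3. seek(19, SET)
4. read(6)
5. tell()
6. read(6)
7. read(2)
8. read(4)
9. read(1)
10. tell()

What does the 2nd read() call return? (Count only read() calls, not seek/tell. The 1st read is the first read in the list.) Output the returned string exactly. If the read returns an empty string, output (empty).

Answer: PR9

Derivation:
After 1 (read(2)): returned 'S5', offset=2
After 2 (read(3)): returned 'PR9', offset=5
After 3 (seek(19, SET)): offset=19
After 4 (read(6)): returned '5Q9JYF', offset=25
After 5 (tell()): offset=25
After 6 (read(6)): returned 'K', offset=26
After 7 (read(2)): returned '', offset=26
After 8 (read(4)): returned '', offset=26
After 9 (read(1)): returned '', offset=26
After 10 (tell()): offset=26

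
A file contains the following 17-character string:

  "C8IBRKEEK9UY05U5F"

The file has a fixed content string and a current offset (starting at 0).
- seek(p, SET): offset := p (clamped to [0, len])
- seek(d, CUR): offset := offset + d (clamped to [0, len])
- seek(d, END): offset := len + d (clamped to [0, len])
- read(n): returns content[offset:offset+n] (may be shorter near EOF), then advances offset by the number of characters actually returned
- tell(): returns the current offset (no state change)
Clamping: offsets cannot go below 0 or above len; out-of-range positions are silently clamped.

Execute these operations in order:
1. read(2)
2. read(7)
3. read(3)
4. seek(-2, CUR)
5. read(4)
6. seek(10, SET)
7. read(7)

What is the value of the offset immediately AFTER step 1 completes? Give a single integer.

After 1 (read(2)): returned 'C8', offset=2

Answer: 2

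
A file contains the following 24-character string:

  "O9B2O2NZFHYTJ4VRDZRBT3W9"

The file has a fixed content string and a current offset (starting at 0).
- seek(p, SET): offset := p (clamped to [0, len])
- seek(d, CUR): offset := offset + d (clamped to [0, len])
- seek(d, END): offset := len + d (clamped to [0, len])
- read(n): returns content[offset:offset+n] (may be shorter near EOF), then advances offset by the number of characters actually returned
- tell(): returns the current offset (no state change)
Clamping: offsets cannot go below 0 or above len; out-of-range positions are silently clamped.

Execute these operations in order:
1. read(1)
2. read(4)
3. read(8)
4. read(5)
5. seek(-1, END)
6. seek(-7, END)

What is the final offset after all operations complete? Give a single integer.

After 1 (read(1)): returned 'O', offset=1
After 2 (read(4)): returned '9B2O', offset=5
After 3 (read(8)): returned '2NZFHYTJ', offset=13
After 4 (read(5)): returned '4VRDZ', offset=18
After 5 (seek(-1, END)): offset=23
After 6 (seek(-7, END)): offset=17

Answer: 17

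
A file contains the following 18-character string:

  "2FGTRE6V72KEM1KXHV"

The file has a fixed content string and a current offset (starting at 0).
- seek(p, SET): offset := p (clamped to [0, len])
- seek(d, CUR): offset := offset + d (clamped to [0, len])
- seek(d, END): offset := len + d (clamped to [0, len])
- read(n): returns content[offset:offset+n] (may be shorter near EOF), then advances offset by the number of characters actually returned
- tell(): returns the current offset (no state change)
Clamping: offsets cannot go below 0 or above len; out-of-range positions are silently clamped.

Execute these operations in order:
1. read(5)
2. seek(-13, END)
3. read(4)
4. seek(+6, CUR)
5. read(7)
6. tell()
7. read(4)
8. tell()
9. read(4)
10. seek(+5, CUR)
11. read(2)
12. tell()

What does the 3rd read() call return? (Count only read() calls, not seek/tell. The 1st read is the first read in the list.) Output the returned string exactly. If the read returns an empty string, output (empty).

After 1 (read(5)): returned '2FGTR', offset=5
After 2 (seek(-13, END)): offset=5
After 3 (read(4)): returned 'E6V7', offset=9
After 4 (seek(+6, CUR)): offset=15
After 5 (read(7)): returned 'XHV', offset=18
After 6 (tell()): offset=18
After 7 (read(4)): returned '', offset=18
After 8 (tell()): offset=18
After 9 (read(4)): returned '', offset=18
After 10 (seek(+5, CUR)): offset=18
After 11 (read(2)): returned '', offset=18
After 12 (tell()): offset=18

Answer: XHV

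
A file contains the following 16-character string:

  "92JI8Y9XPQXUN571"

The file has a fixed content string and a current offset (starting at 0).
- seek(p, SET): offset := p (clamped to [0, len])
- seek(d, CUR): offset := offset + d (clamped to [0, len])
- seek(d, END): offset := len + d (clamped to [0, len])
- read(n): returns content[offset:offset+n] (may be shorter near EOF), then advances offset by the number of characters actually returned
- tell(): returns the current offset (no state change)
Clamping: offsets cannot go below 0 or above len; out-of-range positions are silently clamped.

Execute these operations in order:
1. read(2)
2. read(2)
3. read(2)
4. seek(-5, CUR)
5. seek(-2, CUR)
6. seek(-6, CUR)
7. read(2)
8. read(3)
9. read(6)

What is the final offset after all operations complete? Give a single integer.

After 1 (read(2)): returned '92', offset=2
After 2 (read(2)): returned 'JI', offset=4
After 3 (read(2)): returned '8Y', offset=6
After 4 (seek(-5, CUR)): offset=1
After 5 (seek(-2, CUR)): offset=0
After 6 (seek(-6, CUR)): offset=0
After 7 (read(2)): returned '92', offset=2
After 8 (read(3)): returned 'JI8', offset=5
After 9 (read(6)): returned 'Y9XPQX', offset=11

Answer: 11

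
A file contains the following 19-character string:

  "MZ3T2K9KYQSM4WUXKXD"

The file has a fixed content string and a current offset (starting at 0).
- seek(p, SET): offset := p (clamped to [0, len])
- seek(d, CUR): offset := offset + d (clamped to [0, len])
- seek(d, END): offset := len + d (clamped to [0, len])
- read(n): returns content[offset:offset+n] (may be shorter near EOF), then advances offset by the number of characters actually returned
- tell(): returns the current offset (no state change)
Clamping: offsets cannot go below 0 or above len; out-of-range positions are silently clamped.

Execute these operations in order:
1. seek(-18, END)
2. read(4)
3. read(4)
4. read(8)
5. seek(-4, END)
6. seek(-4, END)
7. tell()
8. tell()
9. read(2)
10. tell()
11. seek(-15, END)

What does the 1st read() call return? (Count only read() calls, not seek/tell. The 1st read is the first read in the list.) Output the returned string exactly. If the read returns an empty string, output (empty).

Answer: Z3T2

Derivation:
After 1 (seek(-18, END)): offset=1
After 2 (read(4)): returned 'Z3T2', offset=5
After 3 (read(4)): returned 'K9KY', offset=9
After 4 (read(8)): returned 'QSM4WUXK', offset=17
After 5 (seek(-4, END)): offset=15
After 6 (seek(-4, END)): offset=15
After 7 (tell()): offset=15
After 8 (tell()): offset=15
After 9 (read(2)): returned 'XK', offset=17
After 10 (tell()): offset=17
After 11 (seek(-15, END)): offset=4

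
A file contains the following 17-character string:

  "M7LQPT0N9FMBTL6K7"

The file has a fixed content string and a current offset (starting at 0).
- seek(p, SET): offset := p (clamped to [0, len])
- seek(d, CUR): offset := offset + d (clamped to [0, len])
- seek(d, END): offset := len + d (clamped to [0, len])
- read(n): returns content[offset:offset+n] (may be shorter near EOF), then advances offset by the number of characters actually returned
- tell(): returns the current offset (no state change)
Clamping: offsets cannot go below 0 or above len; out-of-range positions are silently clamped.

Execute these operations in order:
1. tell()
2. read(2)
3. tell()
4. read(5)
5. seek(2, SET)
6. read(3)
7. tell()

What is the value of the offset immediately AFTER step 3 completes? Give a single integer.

After 1 (tell()): offset=0
After 2 (read(2)): returned 'M7', offset=2
After 3 (tell()): offset=2

Answer: 2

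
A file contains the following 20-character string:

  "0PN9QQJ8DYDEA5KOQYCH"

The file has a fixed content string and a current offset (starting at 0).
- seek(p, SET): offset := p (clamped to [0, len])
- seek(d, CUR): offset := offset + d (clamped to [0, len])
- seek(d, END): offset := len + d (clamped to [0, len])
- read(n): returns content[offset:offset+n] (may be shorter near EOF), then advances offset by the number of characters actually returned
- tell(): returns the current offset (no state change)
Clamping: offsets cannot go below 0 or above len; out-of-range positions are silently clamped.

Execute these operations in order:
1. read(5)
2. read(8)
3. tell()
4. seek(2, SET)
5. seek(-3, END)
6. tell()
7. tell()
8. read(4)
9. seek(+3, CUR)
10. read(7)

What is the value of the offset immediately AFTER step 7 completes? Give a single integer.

After 1 (read(5)): returned '0PN9Q', offset=5
After 2 (read(8)): returned 'QJ8DYDEA', offset=13
After 3 (tell()): offset=13
After 4 (seek(2, SET)): offset=2
After 5 (seek(-3, END)): offset=17
After 6 (tell()): offset=17
After 7 (tell()): offset=17

Answer: 17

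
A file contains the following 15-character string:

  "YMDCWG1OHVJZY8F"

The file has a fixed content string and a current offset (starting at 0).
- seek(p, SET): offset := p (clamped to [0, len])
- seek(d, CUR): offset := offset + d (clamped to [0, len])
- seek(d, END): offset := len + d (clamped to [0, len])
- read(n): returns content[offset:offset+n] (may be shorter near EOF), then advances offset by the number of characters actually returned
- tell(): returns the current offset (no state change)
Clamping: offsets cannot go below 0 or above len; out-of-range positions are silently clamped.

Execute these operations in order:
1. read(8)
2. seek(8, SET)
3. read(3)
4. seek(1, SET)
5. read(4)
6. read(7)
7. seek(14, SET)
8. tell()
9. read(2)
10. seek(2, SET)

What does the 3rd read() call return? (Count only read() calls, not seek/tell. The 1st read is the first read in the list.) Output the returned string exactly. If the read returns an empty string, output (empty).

Answer: MDCW

Derivation:
After 1 (read(8)): returned 'YMDCWG1O', offset=8
After 2 (seek(8, SET)): offset=8
After 3 (read(3)): returned 'HVJ', offset=11
After 4 (seek(1, SET)): offset=1
After 5 (read(4)): returned 'MDCW', offset=5
After 6 (read(7)): returned 'G1OHVJZ', offset=12
After 7 (seek(14, SET)): offset=14
After 8 (tell()): offset=14
After 9 (read(2)): returned 'F', offset=15
After 10 (seek(2, SET)): offset=2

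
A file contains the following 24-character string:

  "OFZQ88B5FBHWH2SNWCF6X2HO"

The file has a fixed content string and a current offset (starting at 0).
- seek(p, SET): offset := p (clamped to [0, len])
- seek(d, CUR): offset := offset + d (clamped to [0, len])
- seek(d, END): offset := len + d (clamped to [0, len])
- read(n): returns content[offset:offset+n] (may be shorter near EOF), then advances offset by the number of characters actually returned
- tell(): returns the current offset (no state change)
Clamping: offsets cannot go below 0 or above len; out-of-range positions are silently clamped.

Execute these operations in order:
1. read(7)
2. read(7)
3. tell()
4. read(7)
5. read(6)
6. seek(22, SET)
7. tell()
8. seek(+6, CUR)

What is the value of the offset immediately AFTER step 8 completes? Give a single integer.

Answer: 24

Derivation:
After 1 (read(7)): returned 'OFZQ88B', offset=7
After 2 (read(7)): returned '5FBHWH2', offset=14
After 3 (tell()): offset=14
After 4 (read(7)): returned 'SNWCF6X', offset=21
After 5 (read(6)): returned '2HO', offset=24
After 6 (seek(22, SET)): offset=22
After 7 (tell()): offset=22
After 8 (seek(+6, CUR)): offset=24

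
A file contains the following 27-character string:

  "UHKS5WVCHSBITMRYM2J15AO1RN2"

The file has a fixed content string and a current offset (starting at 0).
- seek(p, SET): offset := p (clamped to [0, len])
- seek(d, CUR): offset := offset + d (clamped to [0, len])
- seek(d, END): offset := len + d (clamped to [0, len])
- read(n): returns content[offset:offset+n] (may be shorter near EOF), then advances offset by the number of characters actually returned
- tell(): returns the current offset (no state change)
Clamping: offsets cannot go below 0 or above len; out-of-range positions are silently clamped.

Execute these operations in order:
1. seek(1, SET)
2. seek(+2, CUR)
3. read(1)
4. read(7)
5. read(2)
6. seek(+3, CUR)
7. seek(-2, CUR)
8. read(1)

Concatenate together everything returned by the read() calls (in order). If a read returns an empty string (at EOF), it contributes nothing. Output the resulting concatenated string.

After 1 (seek(1, SET)): offset=1
After 2 (seek(+2, CUR)): offset=3
After 3 (read(1)): returned 'S', offset=4
After 4 (read(7)): returned '5WVCHSB', offset=11
After 5 (read(2)): returned 'IT', offset=13
After 6 (seek(+3, CUR)): offset=16
After 7 (seek(-2, CUR)): offset=14
After 8 (read(1)): returned 'R', offset=15

Answer: S5WVCHSBITR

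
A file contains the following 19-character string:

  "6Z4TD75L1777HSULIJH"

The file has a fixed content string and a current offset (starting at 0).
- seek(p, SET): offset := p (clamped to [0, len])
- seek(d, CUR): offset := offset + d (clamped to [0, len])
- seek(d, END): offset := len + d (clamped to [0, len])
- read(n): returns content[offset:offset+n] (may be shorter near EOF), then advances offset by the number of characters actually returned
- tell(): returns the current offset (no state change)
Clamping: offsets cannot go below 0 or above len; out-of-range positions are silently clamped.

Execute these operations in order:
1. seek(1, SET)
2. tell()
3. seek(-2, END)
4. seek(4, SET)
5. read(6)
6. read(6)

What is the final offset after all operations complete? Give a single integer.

After 1 (seek(1, SET)): offset=1
After 2 (tell()): offset=1
After 3 (seek(-2, END)): offset=17
After 4 (seek(4, SET)): offset=4
After 5 (read(6)): returned 'D75L17', offset=10
After 6 (read(6)): returned '77HSUL', offset=16

Answer: 16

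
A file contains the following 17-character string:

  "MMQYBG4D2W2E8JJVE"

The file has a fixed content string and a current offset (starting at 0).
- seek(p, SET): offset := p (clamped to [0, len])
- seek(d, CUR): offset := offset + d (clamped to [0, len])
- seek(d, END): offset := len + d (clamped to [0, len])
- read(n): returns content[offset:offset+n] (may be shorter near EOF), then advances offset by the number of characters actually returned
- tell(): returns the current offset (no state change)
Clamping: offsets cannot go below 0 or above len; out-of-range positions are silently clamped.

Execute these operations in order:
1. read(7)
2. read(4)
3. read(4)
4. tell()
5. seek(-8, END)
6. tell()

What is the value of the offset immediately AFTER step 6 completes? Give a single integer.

After 1 (read(7)): returned 'MMQYBG4', offset=7
After 2 (read(4)): returned 'D2W2', offset=11
After 3 (read(4)): returned 'E8JJ', offset=15
After 4 (tell()): offset=15
After 5 (seek(-8, END)): offset=9
After 6 (tell()): offset=9

Answer: 9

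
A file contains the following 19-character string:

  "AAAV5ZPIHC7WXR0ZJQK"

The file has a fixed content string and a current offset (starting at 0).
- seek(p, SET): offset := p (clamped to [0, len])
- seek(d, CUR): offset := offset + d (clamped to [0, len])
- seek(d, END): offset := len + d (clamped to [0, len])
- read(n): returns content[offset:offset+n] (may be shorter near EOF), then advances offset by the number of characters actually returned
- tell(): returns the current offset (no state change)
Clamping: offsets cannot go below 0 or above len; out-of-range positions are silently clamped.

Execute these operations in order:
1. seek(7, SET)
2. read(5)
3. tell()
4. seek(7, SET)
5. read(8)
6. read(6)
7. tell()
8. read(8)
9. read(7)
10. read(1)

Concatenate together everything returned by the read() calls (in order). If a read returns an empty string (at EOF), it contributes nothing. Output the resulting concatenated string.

Answer: IHC7WIHC7WXR0ZJQK

Derivation:
After 1 (seek(7, SET)): offset=7
After 2 (read(5)): returned 'IHC7W', offset=12
After 3 (tell()): offset=12
After 4 (seek(7, SET)): offset=7
After 5 (read(8)): returned 'IHC7WXR0', offset=15
After 6 (read(6)): returned 'ZJQK', offset=19
After 7 (tell()): offset=19
After 8 (read(8)): returned '', offset=19
After 9 (read(7)): returned '', offset=19
After 10 (read(1)): returned '', offset=19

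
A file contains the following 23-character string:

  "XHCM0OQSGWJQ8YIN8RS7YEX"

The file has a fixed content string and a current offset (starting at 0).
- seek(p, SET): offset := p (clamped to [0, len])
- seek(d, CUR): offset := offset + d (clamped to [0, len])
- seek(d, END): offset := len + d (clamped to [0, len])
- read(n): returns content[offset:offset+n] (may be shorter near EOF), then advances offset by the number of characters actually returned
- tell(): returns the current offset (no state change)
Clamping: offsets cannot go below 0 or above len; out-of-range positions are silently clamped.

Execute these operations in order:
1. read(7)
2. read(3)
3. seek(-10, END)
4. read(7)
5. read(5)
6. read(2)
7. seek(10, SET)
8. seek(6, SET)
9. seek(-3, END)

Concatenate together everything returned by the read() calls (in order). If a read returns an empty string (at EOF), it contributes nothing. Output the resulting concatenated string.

After 1 (read(7)): returned 'XHCM0OQ', offset=7
After 2 (read(3)): returned 'SGW', offset=10
After 3 (seek(-10, END)): offset=13
After 4 (read(7)): returned 'YIN8RS7', offset=20
After 5 (read(5)): returned 'YEX', offset=23
After 6 (read(2)): returned '', offset=23
After 7 (seek(10, SET)): offset=10
After 8 (seek(6, SET)): offset=6
After 9 (seek(-3, END)): offset=20

Answer: XHCM0OQSGWYIN8RS7YEX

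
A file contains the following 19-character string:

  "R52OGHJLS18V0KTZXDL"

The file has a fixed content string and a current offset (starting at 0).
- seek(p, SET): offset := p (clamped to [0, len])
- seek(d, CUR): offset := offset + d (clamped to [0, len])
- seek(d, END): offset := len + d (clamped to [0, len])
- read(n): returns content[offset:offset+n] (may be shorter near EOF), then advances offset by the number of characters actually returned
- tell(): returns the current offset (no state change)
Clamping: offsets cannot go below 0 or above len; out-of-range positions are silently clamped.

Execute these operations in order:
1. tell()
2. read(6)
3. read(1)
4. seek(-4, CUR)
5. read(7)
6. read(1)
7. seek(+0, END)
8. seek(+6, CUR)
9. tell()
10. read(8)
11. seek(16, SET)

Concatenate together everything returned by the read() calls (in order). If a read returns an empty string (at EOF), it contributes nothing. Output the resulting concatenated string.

After 1 (tell()): offset=0
After 2 (read(6)): returned 'R52OGH', offset=6
After 3 (read(1)): returned 'J', offset=7
After 4 (seek(-4, CUR)): offset=3
After 5 (read(7)): returned 'OGHJLS1', offset=10
After 6 (read(1)): returned '8', offset=11
After 7 (seek(+0, END)): offset=19
After 8 (seek(+6, CUR)): offset=19
After 9 (tell()): offset=19
After 10 (read(8)): returned '', offset=19
After 11 (seek(16, SET)): offset=16

Answer: R52OGHJOGHJLS18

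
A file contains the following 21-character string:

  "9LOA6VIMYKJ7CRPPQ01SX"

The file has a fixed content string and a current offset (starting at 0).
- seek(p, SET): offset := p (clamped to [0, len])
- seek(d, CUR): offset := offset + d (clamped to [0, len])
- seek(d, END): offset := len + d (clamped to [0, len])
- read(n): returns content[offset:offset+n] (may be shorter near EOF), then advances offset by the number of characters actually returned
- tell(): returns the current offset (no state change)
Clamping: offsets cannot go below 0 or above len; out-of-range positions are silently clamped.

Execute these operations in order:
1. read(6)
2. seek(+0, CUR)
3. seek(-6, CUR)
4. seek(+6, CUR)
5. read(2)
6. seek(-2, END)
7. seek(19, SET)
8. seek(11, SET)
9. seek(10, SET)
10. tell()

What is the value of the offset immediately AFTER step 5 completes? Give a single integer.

After 1 (read(6)): returned '9LOA6V', offset=6
After 2 (seek(+0, CUR)): offset=6
After 3 (seek(-6, CUR)): offset=0
After 4 (seek(+6, CUR)): offset=6
After 5 (read(2)): returned 'IM', offset=8

Answer: 8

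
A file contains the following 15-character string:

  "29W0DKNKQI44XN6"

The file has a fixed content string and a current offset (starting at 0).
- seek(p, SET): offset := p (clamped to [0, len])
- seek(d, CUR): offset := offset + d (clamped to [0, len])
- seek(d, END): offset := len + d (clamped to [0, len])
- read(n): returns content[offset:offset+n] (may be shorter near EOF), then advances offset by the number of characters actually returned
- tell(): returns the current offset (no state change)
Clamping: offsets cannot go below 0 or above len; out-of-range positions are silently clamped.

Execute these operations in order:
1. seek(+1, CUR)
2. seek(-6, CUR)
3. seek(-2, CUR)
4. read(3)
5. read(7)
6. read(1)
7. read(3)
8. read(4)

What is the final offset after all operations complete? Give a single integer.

Answer: 15

Derivation:
After 1 (seek(+1, CUR)): offset=1
After 2 (seek(-6, CUR)): offset=0
After 3 (seek(-2, CUR)): offset=0
After 4 (read(3)): returned '29W', offset=3
After 5 (read(7)): returned '0DKNKQI', offset=10
After 6 (read(1)): returned '4', offset=11
After 7 (read(3)): returned '4XN', offset=14
After 8 (read(4)): returned '6', offset=15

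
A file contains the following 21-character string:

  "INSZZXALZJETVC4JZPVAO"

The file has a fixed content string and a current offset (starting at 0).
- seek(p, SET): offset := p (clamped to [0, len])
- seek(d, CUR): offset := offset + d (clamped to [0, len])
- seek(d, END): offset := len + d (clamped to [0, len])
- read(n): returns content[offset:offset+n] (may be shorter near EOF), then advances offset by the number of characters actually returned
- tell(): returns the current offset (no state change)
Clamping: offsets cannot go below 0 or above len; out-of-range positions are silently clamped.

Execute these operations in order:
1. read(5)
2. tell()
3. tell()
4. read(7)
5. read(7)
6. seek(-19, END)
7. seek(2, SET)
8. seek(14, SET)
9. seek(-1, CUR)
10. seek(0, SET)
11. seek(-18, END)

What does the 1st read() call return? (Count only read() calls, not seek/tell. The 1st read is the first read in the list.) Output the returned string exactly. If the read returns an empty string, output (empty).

Answer: INSZZ

Derivation:
After 1 (read(5)): returned 'INSZZ', offset=5
After 2 (tell()): offset=5
After 3 (tell()): offset=5
After 4 (read(7)): returned 'XALZJET', offset=12
After 5 (read(7)): returned 'VC4JZPV', offset=19
After 6 (seek(-19, END)): offset=2
After 7 (seek(2, SET)): offset=2
After 8 (seek(14, SET)): offset=14
After 9 (seek(-1, CUR)): offset=13
After 10 (seek(0, SET)): offset=0
After 11 (seek(-18, END)): offset=3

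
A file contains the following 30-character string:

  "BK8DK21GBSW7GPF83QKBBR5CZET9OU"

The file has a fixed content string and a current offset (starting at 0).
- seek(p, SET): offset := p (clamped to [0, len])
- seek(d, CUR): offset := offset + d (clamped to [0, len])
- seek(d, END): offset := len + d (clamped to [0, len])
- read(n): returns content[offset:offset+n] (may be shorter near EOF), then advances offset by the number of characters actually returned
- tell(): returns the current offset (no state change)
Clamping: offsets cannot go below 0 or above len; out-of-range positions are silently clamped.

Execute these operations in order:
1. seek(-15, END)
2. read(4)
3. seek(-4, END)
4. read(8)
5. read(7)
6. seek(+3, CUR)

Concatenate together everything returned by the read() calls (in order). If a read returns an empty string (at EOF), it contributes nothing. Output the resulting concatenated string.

Answer: 83QKT9OU

Derivation:
After 1 (seek(-15, END)): offset=15
After 2 (read(4)): returned '83QK', offset=19
After 3 (seek(-4, END)): offset=26
After 4 (read(8)): returned 'T9OU', offset=30
After 5 (read(7)): returned '', offset=30
After 6 (seek(+3, CUR)): offset=30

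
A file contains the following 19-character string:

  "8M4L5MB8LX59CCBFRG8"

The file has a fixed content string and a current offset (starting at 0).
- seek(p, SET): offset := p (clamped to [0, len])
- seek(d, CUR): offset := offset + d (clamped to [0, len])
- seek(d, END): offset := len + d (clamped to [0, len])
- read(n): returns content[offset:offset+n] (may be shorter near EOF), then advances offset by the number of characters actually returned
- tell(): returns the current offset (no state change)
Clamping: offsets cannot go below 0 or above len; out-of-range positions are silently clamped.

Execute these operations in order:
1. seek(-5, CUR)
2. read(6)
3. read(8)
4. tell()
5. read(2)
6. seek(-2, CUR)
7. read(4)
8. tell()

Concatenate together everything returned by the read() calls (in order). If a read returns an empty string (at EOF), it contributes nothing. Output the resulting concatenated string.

After 1 (seek(-5, CUR)): offset=0
After 2 (read(6)): returned '8M4L5M', offset=6
After 3 (read(8)): returned 'B8LX59CC', offset=14
After 4 (tell()): offset=14
After 5 (read(2)): returned 'BF', offset=16
After 6 (seek(-2, CUR)): offset=14
After 7 (read(4)): returned 'BFRG', offset=18
After 8 (tell()): offset=18

Answer: 8M4L5MB8LX59CCBFBFRG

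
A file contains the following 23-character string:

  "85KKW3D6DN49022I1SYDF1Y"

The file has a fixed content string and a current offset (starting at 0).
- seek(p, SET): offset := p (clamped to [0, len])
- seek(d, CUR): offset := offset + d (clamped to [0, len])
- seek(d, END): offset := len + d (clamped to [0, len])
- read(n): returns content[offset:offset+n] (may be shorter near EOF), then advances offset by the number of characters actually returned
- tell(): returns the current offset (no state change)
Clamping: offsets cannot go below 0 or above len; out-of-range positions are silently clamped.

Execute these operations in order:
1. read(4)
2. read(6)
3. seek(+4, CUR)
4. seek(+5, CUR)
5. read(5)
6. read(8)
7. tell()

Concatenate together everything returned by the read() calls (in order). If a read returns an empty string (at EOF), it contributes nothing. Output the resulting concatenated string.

Answer: 85KKW3D6DNDF1Y

Derivation:
After 1 (read(4)): returned '85KK', offset=4
After 2 (read(6)): returned 'W3D6DN', offset=10
After 3 (seek(+4, CUR)): offset=14
After 4 (seek(+5, CUR)): offset=19
After 5 (read(5)): returned 'DF1Y', offset=23
After 6 (read(8)): returned '', offset=23
After 7 (tell()): offset=23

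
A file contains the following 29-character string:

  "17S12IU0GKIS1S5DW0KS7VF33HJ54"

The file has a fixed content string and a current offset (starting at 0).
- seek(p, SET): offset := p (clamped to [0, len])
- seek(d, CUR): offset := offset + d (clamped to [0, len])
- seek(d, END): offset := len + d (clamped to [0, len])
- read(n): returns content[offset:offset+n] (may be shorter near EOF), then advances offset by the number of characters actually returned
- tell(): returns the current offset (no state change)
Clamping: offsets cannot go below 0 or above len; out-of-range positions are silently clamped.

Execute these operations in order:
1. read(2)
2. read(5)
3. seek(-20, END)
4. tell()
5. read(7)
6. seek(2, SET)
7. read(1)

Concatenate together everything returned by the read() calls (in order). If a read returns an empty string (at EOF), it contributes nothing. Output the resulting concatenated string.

Answer: 17S12IUKIS1S5DS

Derivation:
After 1 (read(2)): returned '17', offset=2
After 2 (read(5)): returned 'S12IU', offset=7
After 3 (seek(-20, END)): offset=9
After 4 (tell()): offset=9
After 5 (read(7)): returned 'KIS1S5D', offset=16
After 6 (seek(2, SET)): offset=2
After 7 (read(1)): returned 'S', offset=3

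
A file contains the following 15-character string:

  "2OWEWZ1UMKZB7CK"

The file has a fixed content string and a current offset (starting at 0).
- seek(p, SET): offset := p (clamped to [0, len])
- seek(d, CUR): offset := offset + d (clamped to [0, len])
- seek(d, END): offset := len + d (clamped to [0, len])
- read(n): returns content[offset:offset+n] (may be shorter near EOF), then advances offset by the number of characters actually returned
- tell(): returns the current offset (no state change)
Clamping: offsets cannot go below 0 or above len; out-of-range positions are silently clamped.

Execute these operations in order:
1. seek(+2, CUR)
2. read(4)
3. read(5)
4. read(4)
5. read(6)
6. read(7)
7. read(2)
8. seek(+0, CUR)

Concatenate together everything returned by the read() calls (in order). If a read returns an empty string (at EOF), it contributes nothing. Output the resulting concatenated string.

After 1 (seek(+2, CUR)): offset=2
After 2 (read(4)): returned 'WEWZ', offset=6
After 3 (read(5)): returned '1UMKZ', offset=11
After 4 (read(4)): returned 'B7CK', offset=15
After 5 (read(6)): returned '', offset=15
After 6 (read(7)): returned '', offset=15
After 7 (read(2)): returned '', offset=15
After 8 (seek(+0, CUR)): offset=15

Answer: WEWZ1UMKZB7CK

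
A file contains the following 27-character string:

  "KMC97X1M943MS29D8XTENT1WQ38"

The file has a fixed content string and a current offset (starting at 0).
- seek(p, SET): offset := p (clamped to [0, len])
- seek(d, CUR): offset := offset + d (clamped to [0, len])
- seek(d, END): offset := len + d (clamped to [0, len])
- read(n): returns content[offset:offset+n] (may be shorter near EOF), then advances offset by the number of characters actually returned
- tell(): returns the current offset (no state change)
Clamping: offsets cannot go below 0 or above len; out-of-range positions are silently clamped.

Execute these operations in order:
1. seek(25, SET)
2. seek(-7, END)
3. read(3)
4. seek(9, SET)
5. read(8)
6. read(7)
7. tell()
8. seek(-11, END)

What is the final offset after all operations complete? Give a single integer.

Answer: 16

Derivation:
After 1 (seek(25, SET)): offset=25
After 2 (seek(-7, END)): offset=20
After 3 (read(3)): returned 'NT1', offset=23
After 4 (seek(9, SET)): offset=9
After 5 (read(8)): returned '43MS29D8', offset=17
After 6 (read(7)): returned 'XTENT1W', offset=24
After 7 (tell()): offset=24
After 8 (seek(-11, END)): offset=16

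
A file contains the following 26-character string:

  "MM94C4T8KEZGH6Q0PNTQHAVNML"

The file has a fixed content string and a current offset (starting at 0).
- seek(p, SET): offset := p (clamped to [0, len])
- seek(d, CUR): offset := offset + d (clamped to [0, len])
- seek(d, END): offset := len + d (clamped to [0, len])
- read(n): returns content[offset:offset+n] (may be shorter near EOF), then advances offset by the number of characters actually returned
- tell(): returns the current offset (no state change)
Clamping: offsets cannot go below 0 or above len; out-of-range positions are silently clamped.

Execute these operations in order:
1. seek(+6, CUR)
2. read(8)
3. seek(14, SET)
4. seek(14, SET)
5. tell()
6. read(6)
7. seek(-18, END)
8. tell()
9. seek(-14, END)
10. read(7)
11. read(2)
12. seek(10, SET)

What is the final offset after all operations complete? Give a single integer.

Answer: 10

Derivation:
After 1 (seek(+6, CUR)): offset=6
After 2 (read(8)): returned 'T8KEZGH6', offset=14
After 3 (seek(14, SET)): offset=14
After 4 (seek(14, SET)): offset=14
After 5 (tell()): offset=14
After 6 (read(6)): returned 'Q0PNTQ', offset=20
After 7 (seek(-18, END)): offset=8
After 8 (tell()): offset=8
After 9 (seek(-14, END)): offset=12
After 10 (read(7)): returned 'H6Q0PNT', offset=19
After 11 (read(2)): returned 'QH', offset=21
After 12 (seek(10, SET)): offset=10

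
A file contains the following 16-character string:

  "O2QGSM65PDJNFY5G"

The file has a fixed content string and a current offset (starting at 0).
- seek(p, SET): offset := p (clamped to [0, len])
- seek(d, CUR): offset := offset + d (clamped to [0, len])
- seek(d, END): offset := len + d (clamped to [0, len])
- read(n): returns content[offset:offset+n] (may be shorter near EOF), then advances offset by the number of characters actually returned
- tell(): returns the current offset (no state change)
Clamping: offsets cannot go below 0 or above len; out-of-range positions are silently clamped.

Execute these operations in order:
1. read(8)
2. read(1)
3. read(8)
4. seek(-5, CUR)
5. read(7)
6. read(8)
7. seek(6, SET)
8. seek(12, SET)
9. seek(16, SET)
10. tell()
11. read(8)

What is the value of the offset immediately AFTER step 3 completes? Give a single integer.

After 1 (read(8)): returned 'O2QGSM65', offset=8
After 2 (read(1)): returned 'P', offset=9
After 3 (read(8)): returned 'DJNFY5G', offset=16

Answer: 16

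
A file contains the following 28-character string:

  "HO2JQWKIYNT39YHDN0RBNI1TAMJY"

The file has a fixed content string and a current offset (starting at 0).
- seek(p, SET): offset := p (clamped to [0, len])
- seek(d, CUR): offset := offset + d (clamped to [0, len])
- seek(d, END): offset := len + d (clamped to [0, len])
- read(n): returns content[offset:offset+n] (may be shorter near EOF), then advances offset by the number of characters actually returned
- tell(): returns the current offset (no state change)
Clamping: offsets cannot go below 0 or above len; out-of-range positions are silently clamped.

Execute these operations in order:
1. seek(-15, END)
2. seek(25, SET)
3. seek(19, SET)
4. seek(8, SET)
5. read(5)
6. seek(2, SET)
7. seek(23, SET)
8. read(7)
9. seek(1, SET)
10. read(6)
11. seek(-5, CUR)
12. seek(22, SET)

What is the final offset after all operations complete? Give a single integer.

Answer: 22

Derivation:
After 1 (seek(-15, END)): offset=13
After 2 (seek(25, SET)): offset=25
After 3 (seek(19, SET)): offset=19
After 4 (seek(8, SET)): offset=8
After 5 (read(5)): returned 'YNT39', offset=13
After 6 (seek(2, SET)): offset=2
After 7 (seek(23, SET)): offset=23
After 8 (read(7)): returned 'TAMJY', offset=28
After 9 (seek(1, SET)): offset=1
After 10 (read(6)): returned 'O2JQWK', offset=7
After 11 (seek(-5, CUR)): offset=2
After 12 (seek(22, SET)): offset=22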